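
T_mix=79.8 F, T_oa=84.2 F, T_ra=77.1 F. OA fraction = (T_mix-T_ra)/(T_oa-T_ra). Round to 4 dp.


frac = (79.8 - 77.1) / (84.2 - 77.1) = 0.3803

0.3803


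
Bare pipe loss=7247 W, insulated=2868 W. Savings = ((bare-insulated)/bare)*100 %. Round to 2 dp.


Savings = ((7247-2868)/7247)*100 = 60.43 %

60.43 %


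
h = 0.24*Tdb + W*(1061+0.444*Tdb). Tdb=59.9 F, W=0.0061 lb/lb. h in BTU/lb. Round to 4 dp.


h = 0.24*59.9 + 0.0061*(1061+0.444*59.9) = 21.0103 BTU/lb

21.0103 BTU/lb


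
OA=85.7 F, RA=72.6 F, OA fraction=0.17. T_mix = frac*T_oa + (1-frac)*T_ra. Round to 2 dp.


T_mix = 0.17*85.7 + 0.83*72.6 = 74.83 F

74.83 F


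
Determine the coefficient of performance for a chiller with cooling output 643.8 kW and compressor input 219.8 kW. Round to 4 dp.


COP = 643.8 / 219.8 = 2.9290

2.9290


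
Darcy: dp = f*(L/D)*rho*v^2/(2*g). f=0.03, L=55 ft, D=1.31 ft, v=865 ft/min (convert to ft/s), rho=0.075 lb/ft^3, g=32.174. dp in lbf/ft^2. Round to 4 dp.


v_fps = 865/60 = 14.4167 ft/s
dp = 0.03*(55/1.31)*0.075*14.4167^2/(2*32.174) = 0.3051 lbf/ft^2

0.3051 lbf/ft^2


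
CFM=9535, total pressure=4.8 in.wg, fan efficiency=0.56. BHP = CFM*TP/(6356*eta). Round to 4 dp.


BHP = 9535 * 4.8 / (6356 * 0.56) = 12.8585 hp

12.8585 hp


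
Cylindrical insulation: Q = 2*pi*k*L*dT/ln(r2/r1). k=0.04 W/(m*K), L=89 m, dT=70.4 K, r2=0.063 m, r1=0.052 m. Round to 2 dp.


Q = 2*pi*0.04*89*70.4/ln(0.063/0.052) = 8206.31 W

8206.31 W


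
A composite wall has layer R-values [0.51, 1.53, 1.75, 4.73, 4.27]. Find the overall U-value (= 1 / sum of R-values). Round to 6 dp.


R_total = 0.51 + 1.53 + 1.75 + 4.73 + 4.27 = 12.79
U = 1/12.79 = 0.078186

0.078186


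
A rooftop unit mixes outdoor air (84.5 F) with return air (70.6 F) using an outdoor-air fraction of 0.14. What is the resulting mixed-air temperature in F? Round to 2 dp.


T_mix = 0.14*84.5 + 0.86*70.6 = 72.55 F

72.55 F


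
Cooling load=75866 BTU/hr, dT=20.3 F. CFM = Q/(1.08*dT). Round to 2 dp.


CFM = 75866 / (1.08 * 20.3) = 3460.41

3460.41 CFM


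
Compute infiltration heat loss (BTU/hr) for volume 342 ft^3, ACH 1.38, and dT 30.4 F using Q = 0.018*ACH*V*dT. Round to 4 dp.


Q = 0.018 * 1.38 * 342 * 30.4 = 258.2565 BTU/hr

258.2565 BTU/hr


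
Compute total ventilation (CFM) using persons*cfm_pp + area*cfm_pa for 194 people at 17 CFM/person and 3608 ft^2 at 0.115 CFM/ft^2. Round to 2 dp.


Total = 194*17 + 3608*0.115 = 3712.92 CFM

3712.92 CFM


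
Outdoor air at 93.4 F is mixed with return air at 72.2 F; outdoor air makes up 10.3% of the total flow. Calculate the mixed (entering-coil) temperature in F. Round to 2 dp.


T_mix = 72.2 + (10.3/100)*(93.4-72.2) = 74.38 F

74.38 F


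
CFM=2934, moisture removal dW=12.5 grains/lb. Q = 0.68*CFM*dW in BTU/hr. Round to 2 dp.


Q = 0.68 * 2934 * 12.5 = 24939.00 BTU/hr

24939.00 BTU/hr


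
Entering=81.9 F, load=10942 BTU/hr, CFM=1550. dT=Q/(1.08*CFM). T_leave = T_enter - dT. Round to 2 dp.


dT = 10942/(1.08*1550) = 6.5364
T_leave = 81.9 - 6.5364 = 75.36 F

75.36 F


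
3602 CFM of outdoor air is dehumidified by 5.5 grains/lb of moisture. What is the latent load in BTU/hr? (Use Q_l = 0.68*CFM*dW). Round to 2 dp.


Q = 0.68 * 3602 * 5.5 = 13471.48 BTU/hr

13471.48 BTU/hr


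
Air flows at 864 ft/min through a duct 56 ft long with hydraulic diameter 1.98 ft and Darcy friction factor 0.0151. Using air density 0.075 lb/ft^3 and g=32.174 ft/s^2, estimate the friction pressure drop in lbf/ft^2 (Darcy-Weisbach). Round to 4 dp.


v_fps = 864/60 = 14.4 ft/s
dp = 0.0151*(56/1.98)*0.075*14.4^2/(2*32.174) = 0.1032 lbf/ft^2

0.1032 lbf/ft^2


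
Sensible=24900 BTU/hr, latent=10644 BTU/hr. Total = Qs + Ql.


Qt = 24900 + 10644 = 35544 BTU/hr

35544 BTU/hr


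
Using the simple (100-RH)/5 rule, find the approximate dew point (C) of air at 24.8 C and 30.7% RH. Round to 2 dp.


Td = 24.8 - (100-30.7)/5 = 10.94 C

10.94 C


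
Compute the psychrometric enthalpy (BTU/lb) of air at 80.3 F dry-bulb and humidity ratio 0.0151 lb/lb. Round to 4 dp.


h = 0.24*80.3 + 0.0151*(1061+0.444*80.3) = 35.8315 BTU/lb

35.8315 BTU/lb


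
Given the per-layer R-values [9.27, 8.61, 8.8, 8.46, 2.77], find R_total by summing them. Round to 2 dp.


R_total = 9.27 + 8.61 + 8.8 + 8.46 + 2.77 = 37.91

37.91


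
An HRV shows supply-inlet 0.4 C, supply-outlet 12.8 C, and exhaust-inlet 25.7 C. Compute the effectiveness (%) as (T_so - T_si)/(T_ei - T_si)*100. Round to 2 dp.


eff = (12.8-0.4)/(25.7-0.4)*100 = 49.01 %

49.01 %


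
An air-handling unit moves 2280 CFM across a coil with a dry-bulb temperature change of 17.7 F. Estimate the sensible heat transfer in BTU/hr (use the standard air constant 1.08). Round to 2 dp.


Q = 1.08 * 2280 * 17.7 = 43584.48 BTU/hr

43584.48 BTU/hr


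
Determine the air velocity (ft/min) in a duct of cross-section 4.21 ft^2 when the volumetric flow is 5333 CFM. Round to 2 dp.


V = 5333 / 4.21 = 1266.75 ft/min

1266.75 ft/min


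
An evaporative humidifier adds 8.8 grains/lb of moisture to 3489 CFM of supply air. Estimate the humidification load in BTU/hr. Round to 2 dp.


Q = 0.68 * 3489 * 8.8 = 20878.18 BTU/hr

20878.18 BTU/hr


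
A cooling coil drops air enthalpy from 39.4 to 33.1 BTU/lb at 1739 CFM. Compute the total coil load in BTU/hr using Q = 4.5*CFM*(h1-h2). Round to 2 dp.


Q = 4.5 * 1739 * (39.4 - 33.1) = 49300.65 BTU/hr

49300.65 BTU/hr


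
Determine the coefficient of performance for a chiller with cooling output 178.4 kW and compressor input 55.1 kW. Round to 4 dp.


COP = 178.4 / 55.1 = 3.2377

3.2377


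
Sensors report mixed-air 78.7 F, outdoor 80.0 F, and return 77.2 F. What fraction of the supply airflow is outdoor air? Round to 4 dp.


frac = (78.7 - 77.2) / (80.0 - 77.2) = 0.5357

0.5357


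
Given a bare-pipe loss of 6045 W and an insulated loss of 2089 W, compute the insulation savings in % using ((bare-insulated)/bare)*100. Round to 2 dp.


Savings = ((6045-2089)/6045)*100 = 65.44 %

65.44 %


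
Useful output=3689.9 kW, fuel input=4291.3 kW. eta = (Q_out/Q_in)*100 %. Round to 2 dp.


eta = (3689.9/4291.3)*100 = 85.99 %

85.99 %


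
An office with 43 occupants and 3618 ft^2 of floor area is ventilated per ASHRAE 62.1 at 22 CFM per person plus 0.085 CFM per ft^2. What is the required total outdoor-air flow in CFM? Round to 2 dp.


Total = 43*22 + 3618*0.085 = 1253.53 CFM

1253.53 CFM


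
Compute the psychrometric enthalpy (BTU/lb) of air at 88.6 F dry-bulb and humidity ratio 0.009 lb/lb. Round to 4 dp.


h = 0.24*88.6 + 0.009*(1061+0.444*88.6) = 31.1670 BTU/lb

31.1670 BTU/lb


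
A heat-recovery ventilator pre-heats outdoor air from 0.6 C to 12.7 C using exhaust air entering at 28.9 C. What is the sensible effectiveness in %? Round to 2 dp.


eff = (12.7-0.6)/(28.9-0.6)*100 = 42.76 %

42.76 %


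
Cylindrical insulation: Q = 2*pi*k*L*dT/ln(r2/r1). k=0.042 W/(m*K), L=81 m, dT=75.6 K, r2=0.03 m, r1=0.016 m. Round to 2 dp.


Q = 2*pi*0.042*81*75.6/ln(0.03/0.016) = 2570.72 W

2570.72 W


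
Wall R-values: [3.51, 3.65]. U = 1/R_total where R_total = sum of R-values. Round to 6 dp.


R_total = 3.51 + 3.65 = 7.16
U = 1/7.16 = 0.139665

0.139665


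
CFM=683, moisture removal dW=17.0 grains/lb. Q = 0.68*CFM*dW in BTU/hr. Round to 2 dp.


Q = 0.68 * 683 * 17.0 = 7895.48 BTU/hr

7895.48 BTU/hr


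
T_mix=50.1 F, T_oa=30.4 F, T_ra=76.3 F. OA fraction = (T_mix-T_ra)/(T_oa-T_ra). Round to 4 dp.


frac = (50.1 - 76.3) / (30.4 - 76.3) = 0.5708

0.5708


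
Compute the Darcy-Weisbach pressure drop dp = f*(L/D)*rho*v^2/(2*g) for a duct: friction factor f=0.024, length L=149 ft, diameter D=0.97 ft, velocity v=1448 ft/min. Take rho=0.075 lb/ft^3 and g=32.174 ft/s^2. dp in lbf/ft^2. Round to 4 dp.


v_fps = 1448/60 = 24.1333 ft/s
dp = 0.024*(149/0.97)*0.075*24.1333^2/(2*32.174) = 2.5026 lbf/ft^2

2.5026 lbf/ft^2


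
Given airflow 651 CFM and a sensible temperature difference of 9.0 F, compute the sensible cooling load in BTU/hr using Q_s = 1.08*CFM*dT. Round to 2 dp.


Q = 1.08 * 651 * 9.0 = 6327.72 BTU/hr

6327.72 BTU/hr


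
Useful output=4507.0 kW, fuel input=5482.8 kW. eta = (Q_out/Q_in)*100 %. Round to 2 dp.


eta = (4507.0/5482.8)*100 = 82.20 %

82.20 %


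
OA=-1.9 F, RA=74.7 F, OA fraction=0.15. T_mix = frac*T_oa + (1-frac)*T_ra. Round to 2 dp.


T_mix = 0.15*(-1.9) + 0.85*74.7 = 63.21 F

63.21 F


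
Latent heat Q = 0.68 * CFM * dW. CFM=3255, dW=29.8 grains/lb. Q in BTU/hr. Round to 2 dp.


Q = 0.68 * 3255 * 29.8 = 65959.32 BTU/hr

65959.32 BTU/hr


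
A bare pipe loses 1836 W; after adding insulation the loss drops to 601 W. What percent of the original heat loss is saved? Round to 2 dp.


Savings = ((1836-601)/1836)*100 = 67.27 %

67.27 %


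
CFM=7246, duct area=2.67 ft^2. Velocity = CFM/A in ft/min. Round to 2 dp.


V = 7246 / 2.67 = 2713.86 ft/min

2713.86 ft/min


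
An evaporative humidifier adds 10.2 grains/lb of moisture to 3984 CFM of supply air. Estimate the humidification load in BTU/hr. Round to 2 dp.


Q = 0.68 * 3984 * 10.2 = 27633.02 BTU/hr

27633.02 BTU/hr


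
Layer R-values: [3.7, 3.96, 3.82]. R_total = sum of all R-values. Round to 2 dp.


R_total = 3.7 + 3.96 + 3.82 = 11.48

11.48


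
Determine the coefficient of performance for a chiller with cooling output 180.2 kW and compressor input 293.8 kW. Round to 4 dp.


COP = 180.2 / 293.8 = 0.6133

0.6133


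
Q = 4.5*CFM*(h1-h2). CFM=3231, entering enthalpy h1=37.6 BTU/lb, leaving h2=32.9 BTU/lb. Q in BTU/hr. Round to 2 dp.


Q = 4.5 * 3231 * (37.6 - 32.9) = 68335.65 BTU/hr

68335.65 BTU/hr


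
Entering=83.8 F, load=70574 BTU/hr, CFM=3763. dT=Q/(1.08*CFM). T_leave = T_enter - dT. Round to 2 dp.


dT = 70574/(1.08*3763) = 17.3655
T_leave = 83.8 - 17.3655 = 66.43 F

66.43 F


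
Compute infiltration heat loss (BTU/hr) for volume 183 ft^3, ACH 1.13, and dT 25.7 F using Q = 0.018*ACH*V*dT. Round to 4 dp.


Q = 0.018 * 1.13 * 183 * 25.7 = 95.6611 BTU/hr

95.6611 BTU/hr


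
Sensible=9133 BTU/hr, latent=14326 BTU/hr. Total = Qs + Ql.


Qt = 9133 + 14326 = 23459 BTU/hr

23459 BTU/hr


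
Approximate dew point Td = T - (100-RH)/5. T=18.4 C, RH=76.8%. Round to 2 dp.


Td = 18.4 - (100-76.8)/5 = 13.76 C

13.76 C


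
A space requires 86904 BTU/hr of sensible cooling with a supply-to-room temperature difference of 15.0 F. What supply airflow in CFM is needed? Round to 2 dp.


CFM = 86904 / (1.08 * 15.0) = 5364.44

5364.44 CFM


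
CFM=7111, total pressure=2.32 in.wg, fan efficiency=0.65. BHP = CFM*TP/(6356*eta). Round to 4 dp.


BHP = 7111 * 2.32 / (6356 * 0.65) = 3.9932 hp

3.9932 hp


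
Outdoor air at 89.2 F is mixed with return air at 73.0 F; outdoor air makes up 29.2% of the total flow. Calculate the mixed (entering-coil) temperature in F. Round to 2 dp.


T_mix = 73.0 + (29.2/100)*(89.2-73.0) = 77.73 F

77.73 F


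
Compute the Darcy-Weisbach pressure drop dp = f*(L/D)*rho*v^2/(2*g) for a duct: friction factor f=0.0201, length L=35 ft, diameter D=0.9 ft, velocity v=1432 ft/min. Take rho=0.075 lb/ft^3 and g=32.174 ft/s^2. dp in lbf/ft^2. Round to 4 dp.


v_fps = 1432/60 = 23.8667 ft/s
dp = 0.0201*(35/0.9)*0.075*23.8667^2/(2*32.174) = 0.5190 lbf/ft^2

0.5190 lbf/ft^2


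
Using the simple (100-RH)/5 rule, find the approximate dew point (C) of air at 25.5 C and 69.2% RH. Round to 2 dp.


Td = 25.5 - (100-69.2)/5 = 19.34 C

19.34 C


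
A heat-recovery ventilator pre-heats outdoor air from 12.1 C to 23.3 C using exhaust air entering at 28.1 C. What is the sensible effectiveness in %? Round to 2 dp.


eff = (23.3-12.1)/(28.1-12.1)*100 = 70.00 %

70.00 %


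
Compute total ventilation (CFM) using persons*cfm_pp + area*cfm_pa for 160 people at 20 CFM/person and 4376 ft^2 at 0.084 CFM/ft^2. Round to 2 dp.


Total = 160*20 + 4376*0.084 = 3567.58 CFM

3567.58 CFM


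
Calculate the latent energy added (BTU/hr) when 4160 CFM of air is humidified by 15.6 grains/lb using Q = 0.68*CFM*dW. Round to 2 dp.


Q = 0.68 * 4160 * 15.6 = 44129.28 BTU/hr

44129.28 BTU/hr


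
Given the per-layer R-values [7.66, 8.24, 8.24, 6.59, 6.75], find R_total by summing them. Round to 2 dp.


R_total = 7.66 + 8.24 + 8.24 + 6.59 + 6.75 = 37.48

37.48


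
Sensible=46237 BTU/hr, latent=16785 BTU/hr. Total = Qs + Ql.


Qt = 46237 + 16785 = 63022 BTU/hr

63022 BTU/hr


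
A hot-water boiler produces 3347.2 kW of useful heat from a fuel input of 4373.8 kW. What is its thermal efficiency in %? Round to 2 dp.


eta = (3347.2/4373.8)*100 = 76.53 %

76.53 %


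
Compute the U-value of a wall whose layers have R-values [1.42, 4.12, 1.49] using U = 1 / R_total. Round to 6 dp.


R_total = 1.42 + 4.12 + 1.49 = 7.03
U = 1/7.03 = 0.142248

0.142248


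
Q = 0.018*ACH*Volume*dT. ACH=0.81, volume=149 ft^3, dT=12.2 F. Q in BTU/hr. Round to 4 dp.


Q = 0.018 * 0.81 * 149 * 12.2 = 26.5035 BTU/hr

26.5035 BTU/hr


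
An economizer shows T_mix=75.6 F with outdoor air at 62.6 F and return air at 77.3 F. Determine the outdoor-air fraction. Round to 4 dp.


frac = (75.6 - 77.3) / (62.6 - 77.3) = 0.1156

0.1156


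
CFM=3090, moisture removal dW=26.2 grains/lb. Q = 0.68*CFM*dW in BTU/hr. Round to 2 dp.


Q = 0.68 * 3090 * 26.2 = 55051.44 BTU/hr

55051.44 BTU/hr


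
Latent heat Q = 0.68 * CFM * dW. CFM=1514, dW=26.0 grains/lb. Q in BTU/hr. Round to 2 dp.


Q = 0.68 * 1514 * 26.0 = 26767.52 BTU/hr

26767.52 BTU/hr


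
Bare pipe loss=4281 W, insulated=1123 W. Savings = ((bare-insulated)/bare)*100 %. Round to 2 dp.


Savings = ((4281-1123)/4281)*100 = 73.77 %

73.77 %


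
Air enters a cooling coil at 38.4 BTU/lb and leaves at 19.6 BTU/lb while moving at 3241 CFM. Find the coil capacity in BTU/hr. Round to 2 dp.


Q = 4.5 * 3241 * (38.4 - 19.6) = 274188.60 BTU/hr

274188.60 BTU/hr


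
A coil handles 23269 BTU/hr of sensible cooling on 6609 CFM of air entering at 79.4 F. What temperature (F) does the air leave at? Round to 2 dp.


dT = 23269/(1.08*6609) = 3.2600
T_leave = 79.4 - 3.2600 = 76.14 F

76.14 F


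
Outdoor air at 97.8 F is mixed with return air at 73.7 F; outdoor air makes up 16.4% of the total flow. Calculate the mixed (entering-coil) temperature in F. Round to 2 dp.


T_mix = 73.7 + (16.4/100)*(97.8-73.7) = 77.65 F

77.65 F


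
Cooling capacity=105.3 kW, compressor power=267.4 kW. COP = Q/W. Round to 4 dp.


COP = 105.3 / 267.4 = 0.3938

0.3938


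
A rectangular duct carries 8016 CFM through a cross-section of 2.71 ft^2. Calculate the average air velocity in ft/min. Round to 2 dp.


V = 8016 / 2.71 = 2957.93 ft/min

2957.93 ft/min


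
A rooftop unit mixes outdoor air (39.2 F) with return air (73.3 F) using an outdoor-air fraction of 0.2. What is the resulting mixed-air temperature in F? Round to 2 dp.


T_mix = 0.2*39.2 + 0.8*73.3 = 66.48 F

66.48 F


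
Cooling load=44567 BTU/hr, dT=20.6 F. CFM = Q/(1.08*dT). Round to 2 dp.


CFM = 44567 / (1.08 * 20.6) = 2003.19

2003.19 CFM


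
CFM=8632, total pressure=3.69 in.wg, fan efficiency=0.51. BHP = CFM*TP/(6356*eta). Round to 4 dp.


BHP = 8632 * 3.69 / (6356 * 0.51) = 9.8262 hp

9.8262 hp


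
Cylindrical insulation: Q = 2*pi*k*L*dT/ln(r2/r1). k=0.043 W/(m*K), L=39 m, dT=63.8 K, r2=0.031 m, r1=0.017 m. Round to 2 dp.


Q = 2*pi*0.043*39*63.8/ln(0.031/0.017) = 1118.98 W

1118.98 W


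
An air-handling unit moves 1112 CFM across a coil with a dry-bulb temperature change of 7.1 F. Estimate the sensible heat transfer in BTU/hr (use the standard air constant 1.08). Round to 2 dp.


Q = 1.08 * 1112 * 7.1 = 8526.82 BTU/hr

8526.82 BTU/hr


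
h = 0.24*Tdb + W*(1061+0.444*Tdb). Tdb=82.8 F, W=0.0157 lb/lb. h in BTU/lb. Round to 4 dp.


h = 0.24*82.8 + 0.0157*(1061+0.444*82.8) = 37.1069 BTU/lb

37.1069 BTU/lb


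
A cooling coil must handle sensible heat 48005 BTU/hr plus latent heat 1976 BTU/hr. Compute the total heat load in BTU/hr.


Qt = 48005 + 1976 = 49981 BTU/hr

49981 BTU/hr


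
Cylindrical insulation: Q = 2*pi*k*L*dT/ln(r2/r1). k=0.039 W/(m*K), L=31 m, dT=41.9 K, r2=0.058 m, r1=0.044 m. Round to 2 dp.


Q = 2*pi*0.039*31*41.9/ln(0.058/0.044) = 1152.16 W

1152.16 W


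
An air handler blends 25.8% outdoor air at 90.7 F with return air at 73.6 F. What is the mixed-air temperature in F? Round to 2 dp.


T_mix = 73.6 + (25.8/100)*(90.7-73.6) = 78.01 F

78.01 F


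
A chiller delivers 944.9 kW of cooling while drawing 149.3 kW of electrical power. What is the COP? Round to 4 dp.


COP = 944.9 / 149.3 = 6.3289

6.3289


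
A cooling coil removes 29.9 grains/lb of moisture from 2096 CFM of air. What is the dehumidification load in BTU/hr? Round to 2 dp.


Q = 0.68 * 2096 * 29.9 = 42615.87 BTU/hr

42615.87 BTU/hr


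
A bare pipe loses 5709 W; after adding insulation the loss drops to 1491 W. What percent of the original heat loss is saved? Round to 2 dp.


Savings = ((5709-1491)/5709)*100 = 73.88 %

73.88 %


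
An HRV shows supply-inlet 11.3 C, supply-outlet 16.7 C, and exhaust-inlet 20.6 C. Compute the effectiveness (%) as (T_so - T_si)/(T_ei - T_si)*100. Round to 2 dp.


eff = (16.7-11.3)/(20.6-11.3)*100 = 58.06 %

58.06 %


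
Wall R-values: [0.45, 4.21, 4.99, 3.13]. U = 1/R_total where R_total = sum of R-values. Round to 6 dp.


R_total = 0.45 + 4.21 + 4.99 + 3.13 = 12.78
U = 1/12.78 = 0.078247

0.078247


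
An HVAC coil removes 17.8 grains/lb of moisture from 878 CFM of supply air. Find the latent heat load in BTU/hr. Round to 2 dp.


Q = 0.68 * 878 * 17.8 = 10627.31 BTU/hr

10627.31 BTU/hr


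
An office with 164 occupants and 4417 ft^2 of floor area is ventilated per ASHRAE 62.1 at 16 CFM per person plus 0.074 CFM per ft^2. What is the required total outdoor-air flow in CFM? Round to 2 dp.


Total = 164*16 + 4417*0.074 = 2950.86 CFM

2950.86 CFM


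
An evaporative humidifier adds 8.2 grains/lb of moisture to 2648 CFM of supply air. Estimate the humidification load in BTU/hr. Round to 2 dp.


Q = 0.68 * 2648 * 8.2 = 14765.25 BTU/hr

14765.25 BTU/hr


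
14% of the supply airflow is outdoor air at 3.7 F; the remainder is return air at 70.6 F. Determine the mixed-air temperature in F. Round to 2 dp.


T_mix = 0.14*3.7 + 0.86*70.6 = 61.23 F

61.23 F


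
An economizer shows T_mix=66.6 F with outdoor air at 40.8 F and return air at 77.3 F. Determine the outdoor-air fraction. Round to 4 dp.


frac = (66.6 - 77.3) / (40.8 - 77.3) = 0.2932

0.2932


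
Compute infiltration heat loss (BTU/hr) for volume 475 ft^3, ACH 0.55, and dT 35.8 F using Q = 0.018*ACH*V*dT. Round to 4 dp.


Q = 0.018 * 0.55 * 475 * 35.8 = 168.3495 BTU/hr

168.3495 BTU/hr


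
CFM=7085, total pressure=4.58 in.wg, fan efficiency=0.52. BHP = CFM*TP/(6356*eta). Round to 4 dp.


BHP = 7085 * 4.58 / (6356 * 0.52) = 9.8179 hp

9.8179 hp


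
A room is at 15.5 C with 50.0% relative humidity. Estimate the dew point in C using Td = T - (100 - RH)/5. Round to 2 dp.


Td = 15.5 - (100-50.0)/5 = 5.50 C

5.50 C


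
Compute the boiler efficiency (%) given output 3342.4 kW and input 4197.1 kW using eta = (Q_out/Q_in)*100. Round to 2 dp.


eta = (3342.4/4197.1)*100 = 79.64 %

79.64 %


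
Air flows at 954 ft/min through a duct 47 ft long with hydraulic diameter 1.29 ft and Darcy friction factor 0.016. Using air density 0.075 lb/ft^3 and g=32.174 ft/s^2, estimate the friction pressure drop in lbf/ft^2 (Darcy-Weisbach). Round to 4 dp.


v_fps = 954/60 = 15.9 ft/s
dp = 0.016*(47/1.29)*0.075*15.9^2/(2*32.174) = 0.1718 lbf/ft^2

0.1718 lbf/ft^2


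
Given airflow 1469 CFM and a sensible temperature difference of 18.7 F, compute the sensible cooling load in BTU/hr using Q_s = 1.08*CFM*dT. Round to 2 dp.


Q = 1.08 * 1469 * 18.7 = 29667.92 BTU/hr

29667.92 BTU/hr


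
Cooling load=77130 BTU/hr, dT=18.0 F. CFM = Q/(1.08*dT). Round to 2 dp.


CFM = 77130 / (1.08 * 18.0) = 3967.59

3967.59 CFM


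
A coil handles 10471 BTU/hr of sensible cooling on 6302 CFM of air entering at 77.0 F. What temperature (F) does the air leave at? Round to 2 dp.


dT = 10471/(1.08*6302) = 1.5385
T_leave = 77.0 - 1.5385 = 75.46 F

75.46 F


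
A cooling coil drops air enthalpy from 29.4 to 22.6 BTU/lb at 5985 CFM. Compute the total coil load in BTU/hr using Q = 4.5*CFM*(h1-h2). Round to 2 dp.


Q = 4.5 * 5985 * (29.4 - 22.6) = 183141.00 BTU/hr

183141.00 BTU/hr


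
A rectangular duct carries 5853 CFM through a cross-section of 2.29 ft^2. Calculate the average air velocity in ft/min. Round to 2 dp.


V = 5853 / 2.29 = 2555.90 ft/min

2555.90 ft/min


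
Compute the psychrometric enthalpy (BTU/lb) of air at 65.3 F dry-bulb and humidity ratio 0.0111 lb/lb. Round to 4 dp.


h = 0.24*65.3 + 0.0111*(1061+0.444*65.3) = 27.7709 BTU/lb

27.7709 BTU/lb


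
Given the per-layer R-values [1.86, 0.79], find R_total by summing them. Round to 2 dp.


R_total = 1.86 + 0.79 = 2.65

2.65


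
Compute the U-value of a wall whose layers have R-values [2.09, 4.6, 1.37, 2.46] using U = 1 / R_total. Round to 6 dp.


R_total = 2.09 + 4.6 + 1.37 + 2.46 = 10.52
U = 1/10.52 = 0.095057

0.095057


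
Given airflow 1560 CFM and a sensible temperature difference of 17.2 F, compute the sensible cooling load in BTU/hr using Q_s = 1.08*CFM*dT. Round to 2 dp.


Q = 1.08 * 1560 * 17.2 = 28978.56 BTU/hr

28978.56 BTU/hr


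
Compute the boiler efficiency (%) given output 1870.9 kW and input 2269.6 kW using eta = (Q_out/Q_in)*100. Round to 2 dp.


eta = (1870.9/2269.6)*100 = 82.43 %

82.43 %


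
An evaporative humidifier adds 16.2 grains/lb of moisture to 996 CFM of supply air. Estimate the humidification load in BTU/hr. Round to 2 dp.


Q = 0.68 * 996 * 16.2 = 10971.94 BTU/hr

10971.94 BTU/hr


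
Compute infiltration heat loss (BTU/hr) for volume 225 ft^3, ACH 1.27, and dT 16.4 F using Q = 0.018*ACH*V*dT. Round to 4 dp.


Q = 0.018 * 1.27 * 225 * 16.4 = 84.3534 BTU/hr

84.3534 BTU/hr


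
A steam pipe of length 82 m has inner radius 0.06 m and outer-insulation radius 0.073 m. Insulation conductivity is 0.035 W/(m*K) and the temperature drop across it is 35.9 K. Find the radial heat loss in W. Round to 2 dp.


Q = 2*pi*0.035*82*35.9/ln(0.073/0.06) = 3301.00 W

3301.00 W


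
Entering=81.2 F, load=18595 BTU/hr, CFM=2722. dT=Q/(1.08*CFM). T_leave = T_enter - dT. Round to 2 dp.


dT = 18595/(1.08*2722) = 6.3253
T_leave = 81.2 - 6.3253 = 74.87 F

74.87 F


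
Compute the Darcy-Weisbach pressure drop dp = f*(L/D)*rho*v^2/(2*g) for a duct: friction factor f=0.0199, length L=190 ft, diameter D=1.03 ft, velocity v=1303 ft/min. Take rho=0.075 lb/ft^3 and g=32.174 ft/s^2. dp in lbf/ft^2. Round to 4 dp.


v_fps = 1303/60 = 21.7167 ft/s
dp = 0.0199*(190/1.03)*0.075*21.7167^2/(2*32.174) = 2.0178 lbf/ft^2

2.0178 lbf/ft^2


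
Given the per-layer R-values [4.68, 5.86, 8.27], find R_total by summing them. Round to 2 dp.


R_total = 4.68 + 5.86 + 8.27 = 18.81

18.81


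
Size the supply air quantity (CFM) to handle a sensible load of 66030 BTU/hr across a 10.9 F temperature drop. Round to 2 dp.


CFM = 66030 / (1.08 * 10.9) = 5609.07

5609.07 CFM


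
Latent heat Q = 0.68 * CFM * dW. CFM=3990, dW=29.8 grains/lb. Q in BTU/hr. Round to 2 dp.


Q = 0.68 * 3990 * 29.8 = 80853.36 BTU/hr

80853.36 BTU/hr


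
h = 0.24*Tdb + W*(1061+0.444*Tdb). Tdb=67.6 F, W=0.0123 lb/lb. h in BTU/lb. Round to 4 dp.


h = 0.24*67.6 + 0.0123*(1061+0.444*67.6) = 29.6435 BTU/lb

29.6435 BTU/lb


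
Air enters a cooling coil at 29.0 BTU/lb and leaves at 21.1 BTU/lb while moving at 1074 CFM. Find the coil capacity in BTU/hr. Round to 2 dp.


Q = 4.5 * 1074 * (29.0 - 21.1) = 38180.70 BTU/hr

38180.70 BTU/hr


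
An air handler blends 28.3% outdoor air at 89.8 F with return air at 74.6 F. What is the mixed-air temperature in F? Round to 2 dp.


T_mix = 74.6 + (28.3/100)*(89.8-74.6) = 78.90 F

78.90 F


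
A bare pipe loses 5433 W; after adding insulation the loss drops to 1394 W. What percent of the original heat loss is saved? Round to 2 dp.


Savings = ((5433-1394)/5433)*100 = 74.34 %

74.34 %


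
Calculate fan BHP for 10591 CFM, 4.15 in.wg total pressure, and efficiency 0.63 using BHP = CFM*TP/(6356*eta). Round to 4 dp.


BHP = 10591 * 4.15 / (6356 * 0.63) = 10.9764 hp

10.9764 hp


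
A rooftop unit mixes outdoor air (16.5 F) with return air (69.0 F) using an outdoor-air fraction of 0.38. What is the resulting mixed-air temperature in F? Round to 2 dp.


T_mix = 0.38*16.5 + 0.62*69.0 = 49.05 F

49.05 F


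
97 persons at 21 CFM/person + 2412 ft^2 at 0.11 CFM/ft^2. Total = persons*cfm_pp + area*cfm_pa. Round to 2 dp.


Total = 97*21 + 2412*0.11 = 2302.32 CFM

2302.32 CFM


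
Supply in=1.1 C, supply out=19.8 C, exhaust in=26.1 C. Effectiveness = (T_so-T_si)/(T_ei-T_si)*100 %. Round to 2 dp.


eff = (19.8-1.1)/(26.1-1.1)*100 = 74.80 %

74.80 %


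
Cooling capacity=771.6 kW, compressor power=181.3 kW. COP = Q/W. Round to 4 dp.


COP = 771.6 / 181.3 = 4.2559

4.2559


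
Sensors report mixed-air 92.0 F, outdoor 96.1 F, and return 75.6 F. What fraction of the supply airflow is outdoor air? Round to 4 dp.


frac = (92.0 - 75.6) / (96.1 - 75.6) = 0.8000

0.8000


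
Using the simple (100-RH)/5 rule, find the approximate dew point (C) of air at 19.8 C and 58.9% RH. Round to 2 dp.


Td = 19.8 - (100-58.9)/5 = 11.58 C

11.58 C


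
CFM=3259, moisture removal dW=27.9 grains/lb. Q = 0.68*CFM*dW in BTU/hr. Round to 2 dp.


Q = 0.68 * 3259 * 27.9 = 61829.75 BTU/hr

61829.75 BTU/hr


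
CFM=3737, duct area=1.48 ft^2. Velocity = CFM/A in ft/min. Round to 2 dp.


V = 3737 / 1.48 = 2525.00 ft/min

2525.00 ft/min


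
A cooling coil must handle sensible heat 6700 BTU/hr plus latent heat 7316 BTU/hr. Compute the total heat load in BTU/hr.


Qt = 6700 + 7316 = 14016 BTU/hr

14016 BTU/hr


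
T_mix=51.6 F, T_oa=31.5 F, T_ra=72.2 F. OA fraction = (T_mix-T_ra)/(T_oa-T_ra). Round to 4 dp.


frac = (51.6 - 72.2) / (31.5 - 72.2) = 0.5061

0.5061


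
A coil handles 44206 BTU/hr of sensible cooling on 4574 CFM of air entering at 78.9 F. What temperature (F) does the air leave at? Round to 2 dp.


dT = 44206/(1.08*4574) = 8.9487
T_leave = 78.9 - 8.9487 = 69.95 F

69.95 F


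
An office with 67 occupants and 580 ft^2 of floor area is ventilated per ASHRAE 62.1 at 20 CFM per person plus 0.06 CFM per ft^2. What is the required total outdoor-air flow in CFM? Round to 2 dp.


Total = 67*20 + 580*0.06 = 1374.80 CFM

1374.80 CFM


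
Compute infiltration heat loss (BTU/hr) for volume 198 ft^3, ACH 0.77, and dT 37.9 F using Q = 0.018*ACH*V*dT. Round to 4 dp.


Q = 0.018 * 0.77 * 198 * 37.9 = 104.0082 BTU/hr

104.0082 BTU/hr


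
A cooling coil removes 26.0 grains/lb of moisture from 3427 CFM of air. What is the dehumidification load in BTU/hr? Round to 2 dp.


Q = 0.68 * 3427 * 26.0 = 60589.36 BTU/hr

60589.36 BTU/hr


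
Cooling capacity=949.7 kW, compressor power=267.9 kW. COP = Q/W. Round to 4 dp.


COP = 949.7 / 267.9 = 3.5450

3.5450


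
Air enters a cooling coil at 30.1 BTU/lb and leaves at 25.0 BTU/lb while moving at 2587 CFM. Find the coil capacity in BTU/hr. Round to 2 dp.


Q = 4.5 * 2587 * (30.1 - 25.0) = 59371.65 BTU/hr

59371.65 BTU/hr


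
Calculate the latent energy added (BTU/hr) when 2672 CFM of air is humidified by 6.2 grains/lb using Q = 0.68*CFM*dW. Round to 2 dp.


Q = 0.68 * 2672 * 6.2 = 11265.15 BTU/hr

11265.15 BTU/hr


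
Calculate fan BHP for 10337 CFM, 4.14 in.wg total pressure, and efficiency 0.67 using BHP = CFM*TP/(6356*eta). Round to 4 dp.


BHP = 10337 * 4.14 / (6356 * 0.67) = 10.0493 hp

10.0493 hp


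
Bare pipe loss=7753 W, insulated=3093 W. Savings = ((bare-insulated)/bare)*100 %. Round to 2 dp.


Savings = ((7753-3093)/7753)*100 = 60.11 %

60.11 %


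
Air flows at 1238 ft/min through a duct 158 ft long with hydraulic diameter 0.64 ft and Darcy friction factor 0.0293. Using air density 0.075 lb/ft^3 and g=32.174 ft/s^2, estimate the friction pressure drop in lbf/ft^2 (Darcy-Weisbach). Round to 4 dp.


v_fps = 1238/60 = 20.6333 ft/s
dp = 0.0293*(158/0.64)*0.075*20.6333^2/(2*32.174) = 3.5893 lbf/ft^2

3.5893 lbf/ft^2


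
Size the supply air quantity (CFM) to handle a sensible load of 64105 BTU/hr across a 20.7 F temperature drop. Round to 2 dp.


CFM = 64105 / (1.08 * 20.7) = 2867.46

2867.46 CFM


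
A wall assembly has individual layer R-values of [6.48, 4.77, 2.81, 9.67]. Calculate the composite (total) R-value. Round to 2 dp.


R_total = 6.48 + 4.77 + 2.81 + 9.67 = 23.73

23.73


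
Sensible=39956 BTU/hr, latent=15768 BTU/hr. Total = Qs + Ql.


Qt = 39956 + 15768 = 55724 BTU/hr

55724 BTU/hr


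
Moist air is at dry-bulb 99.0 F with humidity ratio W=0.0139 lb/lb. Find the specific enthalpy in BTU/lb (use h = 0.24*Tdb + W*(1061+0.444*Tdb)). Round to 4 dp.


h = 0.24*99.0 + 0.0139*(1061+0.444*99.0) = 39.1189 BTU/lb

39.1189 BTU/lb


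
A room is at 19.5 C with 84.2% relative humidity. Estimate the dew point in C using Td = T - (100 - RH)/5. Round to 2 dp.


Td = 19.5 - (100-84.2)/5 = 16.34 C

16.34 C


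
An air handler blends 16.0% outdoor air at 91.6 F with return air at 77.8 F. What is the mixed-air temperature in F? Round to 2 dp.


T_mix = 77.8 + (16.0/100)*(91.6-77.8) = 80.01 F

80.01 F


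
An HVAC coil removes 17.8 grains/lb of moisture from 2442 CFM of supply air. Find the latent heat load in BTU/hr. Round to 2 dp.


Q = 0.68 * 2442 * 17.8 = 29557.97 BTU/hr

29557.97 BTU/hr


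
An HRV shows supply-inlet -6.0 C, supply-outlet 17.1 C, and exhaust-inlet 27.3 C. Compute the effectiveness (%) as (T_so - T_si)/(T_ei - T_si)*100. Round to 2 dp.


eff = (17.1-(-6.0))/(27.3-(-6.0))*100 = 69.37 %

69.37 %


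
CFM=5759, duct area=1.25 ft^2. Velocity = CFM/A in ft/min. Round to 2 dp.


V = 5759 / 1.25 = 4607.20 ft/min

4607.20 ft/min


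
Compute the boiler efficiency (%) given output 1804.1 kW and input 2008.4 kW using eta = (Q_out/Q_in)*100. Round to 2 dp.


eta = (1804.1/2008.4)*100 = 89.83 %

89.83 %


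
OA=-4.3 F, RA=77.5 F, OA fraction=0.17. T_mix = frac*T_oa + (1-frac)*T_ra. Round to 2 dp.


T_mix = 0.17*(-4.3) + 0.83*77.5 = 63.59 F

63.59 F


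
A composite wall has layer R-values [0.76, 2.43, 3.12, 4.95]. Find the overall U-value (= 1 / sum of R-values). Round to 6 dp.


R_total = 0.76 + 2.43 + 3.12 + 4.95 = 11.26
U = 1/11.26 = 0.088810

0.088810


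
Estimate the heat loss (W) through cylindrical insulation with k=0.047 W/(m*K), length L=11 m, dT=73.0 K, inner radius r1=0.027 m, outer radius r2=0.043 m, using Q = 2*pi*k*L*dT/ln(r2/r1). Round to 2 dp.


Q = 2*pi*0.047*11*73.0/ln(0.043/0.027) = 509.57 W

509.57 W


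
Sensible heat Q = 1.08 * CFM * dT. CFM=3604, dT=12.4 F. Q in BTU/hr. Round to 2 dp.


Q = 1.08 * 3604 * 12.4 = 48264.77 BTU/hr

48264.77 BTU/hr


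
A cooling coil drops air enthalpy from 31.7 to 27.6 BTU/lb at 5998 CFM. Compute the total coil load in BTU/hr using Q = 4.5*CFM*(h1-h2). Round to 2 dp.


Q = 4.5 * 5998 * (31.7 - 27.6) = 110663.10 BTU/hr

110663.10 BTU/hr


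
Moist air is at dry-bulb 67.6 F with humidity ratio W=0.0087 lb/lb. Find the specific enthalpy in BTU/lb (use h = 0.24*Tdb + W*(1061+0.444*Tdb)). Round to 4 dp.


h = 0.24*67.6 + 0.0087*(1061+0.444*67.6) = 25.7158 BTU/lb

25.7158 BTU/lb


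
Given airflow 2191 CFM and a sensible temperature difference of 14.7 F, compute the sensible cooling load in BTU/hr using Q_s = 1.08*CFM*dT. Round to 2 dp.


Q = 1.08 * 2191 * 14.7 = 34784.32 BTU/hr

34784.32 BTU/hr


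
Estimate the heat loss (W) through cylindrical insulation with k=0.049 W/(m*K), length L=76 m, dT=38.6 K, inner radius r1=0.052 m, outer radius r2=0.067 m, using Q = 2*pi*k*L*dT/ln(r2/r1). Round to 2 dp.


Q = 2*pi*0.049*76*38.6/ln(0.067/0.052) = 3563.58 W

3563.58 W


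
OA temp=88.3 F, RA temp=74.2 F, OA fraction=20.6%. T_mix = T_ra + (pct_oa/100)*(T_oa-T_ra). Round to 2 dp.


T_mix = 74.2 + (20.6/100)*(88.3-74.2) = 77.10 F

77.10 F


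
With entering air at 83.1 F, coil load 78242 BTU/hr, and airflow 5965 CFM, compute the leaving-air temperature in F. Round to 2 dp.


dT = 78242/(1.08*5965) = 12.1452
T_leave = 83.1 - 12.1452 = 70.95 F

70.95 F


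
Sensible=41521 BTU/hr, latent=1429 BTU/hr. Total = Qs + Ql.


Qt = 41521 + 1429 = 42950 BTU/hr

42950 BTU/hr


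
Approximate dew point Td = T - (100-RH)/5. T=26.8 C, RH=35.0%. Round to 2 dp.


Td = 26.8 - (100-35.0)/5 = 13.80 C

13.80 C


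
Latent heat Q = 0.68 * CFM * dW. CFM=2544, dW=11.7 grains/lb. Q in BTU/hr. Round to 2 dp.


Q = 0.68 * 2544 * 11.7 = 20240.06 BTU/hr

20240.06 BTU/hr


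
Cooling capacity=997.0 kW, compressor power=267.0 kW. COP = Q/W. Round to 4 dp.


COP = 997.0 / 267.0 = 3.7341

3.7341


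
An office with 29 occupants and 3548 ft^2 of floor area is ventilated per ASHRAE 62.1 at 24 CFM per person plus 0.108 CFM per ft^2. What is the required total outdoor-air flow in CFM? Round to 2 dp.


Total = 29*24 + 3548*0.108 = 1079.18 CFM

1079.18 CFM


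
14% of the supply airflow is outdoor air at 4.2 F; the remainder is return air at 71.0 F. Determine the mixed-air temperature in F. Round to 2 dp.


T_mix = 0.14*4.2 + 0.86*71.0 = 61.65 F

61.65 F


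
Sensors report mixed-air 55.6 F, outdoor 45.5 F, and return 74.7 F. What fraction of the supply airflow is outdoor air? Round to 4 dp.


frac = (55.6 - 74.7) / (45.5 - 74.7) = 0.6541

0.6541


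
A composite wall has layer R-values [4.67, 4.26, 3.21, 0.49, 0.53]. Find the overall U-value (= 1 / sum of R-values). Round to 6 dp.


R_total = 4.67 + 4.26 + 3.21 + 0.49 + 0.53 = 13.16
U = 1/13.16 = 0.075988

0.075988


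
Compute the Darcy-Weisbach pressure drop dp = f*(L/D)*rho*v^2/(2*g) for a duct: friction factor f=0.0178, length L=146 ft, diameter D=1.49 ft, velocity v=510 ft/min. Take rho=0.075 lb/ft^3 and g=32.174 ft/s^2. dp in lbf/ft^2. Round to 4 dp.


v_fps = 510/60 = 8.5 ft/s
dp = 0.0178*(146/1.49)*0.075*8.5^2/(2*32.174) = 0.1469 lbf/ft^2

0.1469 lbf/ft^2


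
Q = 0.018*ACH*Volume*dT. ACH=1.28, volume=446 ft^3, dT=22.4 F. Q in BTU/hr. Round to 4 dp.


Q = 0.018 * 1.28 * 446 * 22.4 = 230.1788 BTU/hr

230.1788 BTU/hr


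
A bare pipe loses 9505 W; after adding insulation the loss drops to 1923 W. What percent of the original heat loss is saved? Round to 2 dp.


Savings = ((9505-1923)/9505)*100 = 79.77 %

79.77 %


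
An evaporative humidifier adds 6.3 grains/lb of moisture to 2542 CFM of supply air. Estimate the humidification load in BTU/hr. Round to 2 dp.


Q = 0.68 * 2542 * 6.3 = 10889.93 BTU/hr

10889.93 BTU/hr


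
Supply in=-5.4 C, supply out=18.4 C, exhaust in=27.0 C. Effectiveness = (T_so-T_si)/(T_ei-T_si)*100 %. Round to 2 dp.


eff = (18.4-(-5.4))/(27.0-(-5.4))*100 = 73.46 %

73.46 %


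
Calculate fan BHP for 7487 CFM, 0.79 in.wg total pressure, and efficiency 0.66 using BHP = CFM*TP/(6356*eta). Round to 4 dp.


BHP = 7487 * 0.79 / (6356 * 0.66) = 1.4100 hp

1.4100 hp


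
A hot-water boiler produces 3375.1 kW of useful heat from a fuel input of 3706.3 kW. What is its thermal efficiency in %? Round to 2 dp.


eta = (3375.1/3706.3)*100 = 91.06 %

91.06 %


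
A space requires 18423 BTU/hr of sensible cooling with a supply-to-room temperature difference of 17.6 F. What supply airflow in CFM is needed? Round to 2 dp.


CFM = 18423 / (1.08 * 17.6) = 969.22

969.22 CFM


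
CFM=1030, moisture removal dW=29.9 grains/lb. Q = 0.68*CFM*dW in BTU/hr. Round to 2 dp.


Q = 0.68 * 1030 * 29.9 = 20941.96 BTU/hr

20941.96 BTU/hr


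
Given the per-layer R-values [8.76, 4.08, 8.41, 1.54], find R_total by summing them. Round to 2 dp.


R_total = 8.76 + 4.08 + 8.41 + 1.54 = 22.79

22.79


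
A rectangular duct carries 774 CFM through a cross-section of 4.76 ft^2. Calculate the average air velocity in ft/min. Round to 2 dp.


V = 774 / 4.76 = 162.61 ft/min

162.61 ft/min


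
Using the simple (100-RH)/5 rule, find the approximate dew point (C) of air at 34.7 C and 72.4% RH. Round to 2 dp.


Td = 34.7 - (100-72.4)/5 = 29.18 C

29.18 C


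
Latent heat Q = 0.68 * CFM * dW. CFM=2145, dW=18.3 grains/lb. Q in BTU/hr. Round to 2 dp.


Q = 0.68 * 2145 * 18.3 = 26692.38 BTU/hr

26692.38 BTU/hr


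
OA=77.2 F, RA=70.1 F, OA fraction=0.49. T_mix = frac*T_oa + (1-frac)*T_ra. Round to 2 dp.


T_mix = 0.49*77.2 + 0.51*70.1 = 73.58 F

73.58 F


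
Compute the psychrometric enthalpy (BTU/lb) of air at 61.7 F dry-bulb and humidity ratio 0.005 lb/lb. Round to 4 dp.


h = 0.24*61.7 + 0.005*(1061+0.444*61.7) = 20.2500 BTU/lb

20.2500 BTU/lb


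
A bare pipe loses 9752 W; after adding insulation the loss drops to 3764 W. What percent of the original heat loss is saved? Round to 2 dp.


Savings = ((9752-3764)/9752)*100 = 61.40 %

61.40 %


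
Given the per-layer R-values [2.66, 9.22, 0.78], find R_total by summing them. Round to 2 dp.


R_total = 2.66 + 9.22 + 0.78 = 12.66

12.66


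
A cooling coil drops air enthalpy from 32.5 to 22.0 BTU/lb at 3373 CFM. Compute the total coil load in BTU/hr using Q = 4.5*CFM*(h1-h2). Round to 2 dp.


Q = 4.5 * 3373 * (32.5 - 22.0) = 159374.25 BTU/hr

159374.25 BTU/hr


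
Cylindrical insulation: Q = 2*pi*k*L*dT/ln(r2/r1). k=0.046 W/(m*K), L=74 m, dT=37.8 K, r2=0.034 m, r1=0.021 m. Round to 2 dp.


Q = 2*pi*0.046*74*37.8/ln(0.034/0.021) = 1677.88 W

1677.88 W


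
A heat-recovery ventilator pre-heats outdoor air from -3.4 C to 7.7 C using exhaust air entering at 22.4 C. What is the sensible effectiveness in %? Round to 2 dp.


eff = (7.7-(-3.4))/(22.4-(-3.4))*100 = 43.02 %

43.02 %


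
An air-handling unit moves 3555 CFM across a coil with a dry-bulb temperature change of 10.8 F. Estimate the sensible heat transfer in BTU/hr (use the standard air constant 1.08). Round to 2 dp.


Q = 1.08 * 3555 * 10.8 = 41465.52 BTU/hr

41465.52 BTU/hr


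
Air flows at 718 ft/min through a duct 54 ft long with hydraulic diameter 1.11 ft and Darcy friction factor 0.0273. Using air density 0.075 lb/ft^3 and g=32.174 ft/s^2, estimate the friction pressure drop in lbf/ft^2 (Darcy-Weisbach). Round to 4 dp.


v_fps = 718/60 = 11.9667 ft/s
dp = 0.0273*(54/1.11)*0.075*11.9667^2/(2*32.174) = 0.2217 lbf/ft^2

0.2217 lbf/ft^2


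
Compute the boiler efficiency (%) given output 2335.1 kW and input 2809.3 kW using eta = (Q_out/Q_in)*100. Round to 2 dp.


eta = (2335.1/2809.3)*100 = 83.12 %

83.12 %


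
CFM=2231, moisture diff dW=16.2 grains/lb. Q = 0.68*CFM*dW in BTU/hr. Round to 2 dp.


Q = 0.68 * 2231 * 16.2 = 24576.70 BTU/hr

24576.70 BTU/hr


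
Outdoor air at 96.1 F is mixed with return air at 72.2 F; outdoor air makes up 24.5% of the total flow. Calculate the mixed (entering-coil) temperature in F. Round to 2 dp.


T_mix = 72.2 + (24.5/100)*(96.1-72.2) = 78.06 F

78.06 F


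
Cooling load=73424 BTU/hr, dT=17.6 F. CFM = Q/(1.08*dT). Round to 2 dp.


CFM = 73424 / (1.08 * 17.6) = 3862.79

3862.79 CFM


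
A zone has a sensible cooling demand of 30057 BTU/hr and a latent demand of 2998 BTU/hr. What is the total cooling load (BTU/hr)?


Qt = 30057 + 2998 = 33055 BTU/hr

33055 BTU/hr


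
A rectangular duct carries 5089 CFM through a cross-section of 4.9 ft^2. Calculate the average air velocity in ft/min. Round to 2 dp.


V = 5089 / 4.9 = 1038.57 ft/min

1038.57 ft/min
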